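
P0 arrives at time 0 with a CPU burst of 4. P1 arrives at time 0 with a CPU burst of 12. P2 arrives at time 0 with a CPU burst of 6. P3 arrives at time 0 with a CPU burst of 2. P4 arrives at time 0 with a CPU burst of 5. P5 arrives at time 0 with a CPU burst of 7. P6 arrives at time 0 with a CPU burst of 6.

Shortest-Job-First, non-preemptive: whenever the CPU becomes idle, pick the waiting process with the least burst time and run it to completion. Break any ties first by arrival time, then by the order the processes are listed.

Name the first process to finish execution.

P3

Schedule: | P3 0-2 | P0 2-6 | P4 6-11 | P2 11-17 | P6 17-23 | P5 23-30 | P1 30-42 |
Completion: P0=6  P1=42  P2=17  P3=2  P4=11  P5=30  P6=23
Finish order: P3 → P0 → P4 → P2 → P6 → P5 → P1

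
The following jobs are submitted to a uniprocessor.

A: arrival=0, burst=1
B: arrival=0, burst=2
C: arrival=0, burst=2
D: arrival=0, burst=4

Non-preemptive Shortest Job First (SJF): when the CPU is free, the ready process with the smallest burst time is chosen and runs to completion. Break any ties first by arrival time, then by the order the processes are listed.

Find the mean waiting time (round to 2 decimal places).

Gantt: | A 0-1 | B 1-3 | C 3-5 | D 5-9 |
Completion: A=1  B=3  C=5  D=9
Waiting times: A=0, B=1, C=3, D=5
Average waiting = (0+1+3+5) / 4 = 9/4 = 2.25

2.25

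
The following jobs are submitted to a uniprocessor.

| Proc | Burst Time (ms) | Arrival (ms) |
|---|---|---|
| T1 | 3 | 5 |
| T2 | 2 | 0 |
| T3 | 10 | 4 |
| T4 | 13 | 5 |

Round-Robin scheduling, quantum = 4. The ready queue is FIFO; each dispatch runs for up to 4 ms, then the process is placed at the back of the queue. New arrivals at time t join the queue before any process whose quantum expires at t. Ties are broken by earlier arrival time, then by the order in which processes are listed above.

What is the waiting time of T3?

11

Gantt: | T2 0-2 | idle 2-4 | T3 4-8 | T1 8-11 | T4 11-15 | T3 15-19 | T4 19-23 | T3 23-25 | T4 25-30 |
Completion: T1=11  T2=2  T3=25  T4=30
Waiting(T3) = turnaround − burst = 21 − 10 = 11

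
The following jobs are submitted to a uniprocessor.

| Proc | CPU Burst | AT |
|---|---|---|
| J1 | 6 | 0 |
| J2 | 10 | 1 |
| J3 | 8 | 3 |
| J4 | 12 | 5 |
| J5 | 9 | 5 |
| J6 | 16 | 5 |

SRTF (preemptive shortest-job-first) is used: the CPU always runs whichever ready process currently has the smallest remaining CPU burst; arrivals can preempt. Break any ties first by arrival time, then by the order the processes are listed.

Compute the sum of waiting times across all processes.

102

Timeline: | J1 0-6 | J3 6-14 | J5 14-23 | J2 23-33 | J4 33-45 | J6 45-61 |
Completion: J1=6  J2=33  J3=14  J4=45  J5=23  J6=61
Waiting = turnaround − burst: J1=0, J2=22, J3=3, J4=28, J5=9, J6=40
Total waiting = 0 + 22 + 3 + 28 + 9 + 40 = 102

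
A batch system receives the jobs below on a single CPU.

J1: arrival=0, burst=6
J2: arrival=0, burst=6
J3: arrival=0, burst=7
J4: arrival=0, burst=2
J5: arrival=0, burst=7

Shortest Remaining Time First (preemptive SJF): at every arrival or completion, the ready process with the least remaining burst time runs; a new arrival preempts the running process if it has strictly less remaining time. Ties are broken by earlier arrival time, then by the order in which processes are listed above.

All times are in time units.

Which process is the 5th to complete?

J5

Schedule: | J4 0-2 | J1 2-8 | J2 8-14 | J3 14-21 | J5 21-28 |
Completion: J1=8  J2=14  J3=21  J4=2  J5=28
Finish order: J4 → J1 → J2 → J3 → J5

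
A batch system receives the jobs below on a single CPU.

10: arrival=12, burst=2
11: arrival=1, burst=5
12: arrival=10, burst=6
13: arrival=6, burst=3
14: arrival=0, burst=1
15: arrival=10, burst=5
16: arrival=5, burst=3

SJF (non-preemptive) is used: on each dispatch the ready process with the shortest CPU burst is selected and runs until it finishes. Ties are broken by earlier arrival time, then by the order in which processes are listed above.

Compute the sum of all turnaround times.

Gantt: | 14 0-1 | 11 1-6 | 16 6-9 | 13 9-12 | 10 12-14 | 15 14-19 | 12 19-25 |
Completion: 10=14  11=6  12=25  13=12  14=1  15=19  16=9
Turnaround = completion − arrival: 10=2, 11=5, 12=15, 13=6, 14=1, 15=9, 16=4
Total turnaround = 2 + 5 + 15 + 6 + 1 + 9 + 4 = 42

42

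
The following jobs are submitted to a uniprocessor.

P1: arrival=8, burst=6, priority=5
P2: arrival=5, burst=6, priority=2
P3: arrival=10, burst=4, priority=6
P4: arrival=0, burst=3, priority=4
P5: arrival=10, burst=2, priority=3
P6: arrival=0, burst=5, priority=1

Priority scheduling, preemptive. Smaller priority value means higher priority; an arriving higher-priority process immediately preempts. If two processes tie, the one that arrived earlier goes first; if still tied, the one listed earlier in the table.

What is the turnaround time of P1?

14

Gantt: | P6 0-5 | P2 5-11 | P5 11-13 | P4 13-16 | P1 16-22 | P3 22-26 |
Completion: P1=22  P2=11  P3=26  P4=16  P5=13  P6=5
Turnaround(P1) = completion − arrival = 22 − 8 = 14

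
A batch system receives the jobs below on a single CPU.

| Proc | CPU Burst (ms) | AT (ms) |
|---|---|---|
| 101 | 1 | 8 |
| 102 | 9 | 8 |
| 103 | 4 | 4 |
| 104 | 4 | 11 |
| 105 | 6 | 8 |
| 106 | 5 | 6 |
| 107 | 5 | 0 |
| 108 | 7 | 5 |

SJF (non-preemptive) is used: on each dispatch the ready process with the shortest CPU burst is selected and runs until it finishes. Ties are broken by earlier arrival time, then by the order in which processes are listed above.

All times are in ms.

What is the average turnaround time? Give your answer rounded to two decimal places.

Schedule: | 107 0-5 | 103 5-9 | 101 9-10 | 106 10-15 | 104 15-19 | 105 19-25 | 108 25-32 | 102 32-41 |
Completion: 101=10  102=41  103=9  104=19  105=25  106=15  107=5  108=32
Turnaround times: 101=2, 102=33, 103=5, 104=8, 105=17, 106=9, 107=5, 108=27
Average turnaround = (2+33+5+8+17+9+5+27) / 8 = 106/8 = 13.25

13.25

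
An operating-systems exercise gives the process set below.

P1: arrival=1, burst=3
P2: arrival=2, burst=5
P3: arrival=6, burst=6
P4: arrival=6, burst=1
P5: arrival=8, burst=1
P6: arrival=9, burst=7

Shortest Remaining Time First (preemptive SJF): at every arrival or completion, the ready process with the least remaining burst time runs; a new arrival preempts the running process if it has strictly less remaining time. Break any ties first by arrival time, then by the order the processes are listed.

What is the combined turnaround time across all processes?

40

Timeline: | idle 0-1 | P1 1-4 | P2 4-6 | P4 6-7 | P2 7-8 | P5 8-9 | P2 9-11 | P3 11-17 | P6 17-24 |
Completion: P1=4  P2=11  P3=17  P4=7  P5=9  P6=24
Turnaround = completion − arrival: P1=3, P2=9, P3=11, P4=1, P5=1, P6=15
Total turnaround = 3 + 9 + 11 + 1 + 1 + 15 = 40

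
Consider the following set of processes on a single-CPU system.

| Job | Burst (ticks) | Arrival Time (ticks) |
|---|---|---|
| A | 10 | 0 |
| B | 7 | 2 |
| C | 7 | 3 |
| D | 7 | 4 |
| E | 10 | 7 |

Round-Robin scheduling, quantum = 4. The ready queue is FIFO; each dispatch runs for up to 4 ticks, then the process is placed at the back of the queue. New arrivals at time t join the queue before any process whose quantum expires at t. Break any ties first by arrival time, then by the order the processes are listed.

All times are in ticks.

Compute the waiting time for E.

Gantt: | A 0-4 | B 4-8 | C 8-12 | D 12-16 | A 16-20 | E 20-24 | B 24-27 | C 27-30 | D 30-33 | A 33-35 | E 35-41 |
Completion: A=35  B=27  C=30  D=33  E=41
Waiting(E) = turnaround − burst = 34 − 10 = 24

24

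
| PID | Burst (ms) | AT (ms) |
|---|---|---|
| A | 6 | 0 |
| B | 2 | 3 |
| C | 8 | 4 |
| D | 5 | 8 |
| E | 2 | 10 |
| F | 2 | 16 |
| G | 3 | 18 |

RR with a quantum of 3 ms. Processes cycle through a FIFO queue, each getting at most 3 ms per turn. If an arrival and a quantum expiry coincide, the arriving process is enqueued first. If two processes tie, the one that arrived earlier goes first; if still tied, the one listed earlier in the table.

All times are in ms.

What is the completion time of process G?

Gantt: | A 0-3 | B 3-5 | A 5-8 | C 8-11 | D 11-14 | E 14-16 | C 16-19 | D 19-21 | F 21-23 | G 23-26 | C 26-28 |
Completion: A=8  B=5  C=28  D=21  E=16  F=23  G=26

26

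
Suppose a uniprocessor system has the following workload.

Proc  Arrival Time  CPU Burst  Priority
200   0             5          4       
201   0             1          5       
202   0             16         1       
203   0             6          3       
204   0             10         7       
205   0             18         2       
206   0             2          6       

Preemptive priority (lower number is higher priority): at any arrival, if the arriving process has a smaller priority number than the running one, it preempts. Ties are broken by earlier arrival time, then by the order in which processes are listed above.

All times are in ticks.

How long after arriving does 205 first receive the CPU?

16

Schedule: | 202 0-16 | 205 16-34 | 203 34-40 | 200 40-45 | 201 45-46 | 206 46-48 | 204 48-58 |
Completion: 200=45  201=46  202=16  203=40  204=58  205=34  206=48
Turnaround (C−A): 200=45  201=46  202=16  203=40  204=58  205=34  206=48
Response(205) = first start − arrival = 16 − 0 = 16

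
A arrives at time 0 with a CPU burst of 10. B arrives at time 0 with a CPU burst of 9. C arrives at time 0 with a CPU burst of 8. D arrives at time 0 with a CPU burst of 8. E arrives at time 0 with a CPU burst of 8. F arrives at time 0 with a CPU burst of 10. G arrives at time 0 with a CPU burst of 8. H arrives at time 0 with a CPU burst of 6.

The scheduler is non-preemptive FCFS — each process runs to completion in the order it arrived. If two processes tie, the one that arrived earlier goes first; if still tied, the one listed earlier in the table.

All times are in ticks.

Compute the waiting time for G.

53

Schedule: | A 0-10 | B 10-19 | C 19-27 | D 27-35 | E 35-43 | F 43-53 | G 53-61 | H 61-67 |
Completion: A=10  B=19  C=27  D=35  E=43  F=53  G=61  H=67
Turnaround (C−A): A=10  B=19  C=27  D=35  E=43  F=53  G=61  H=67
Waiting(G) = turnaround − burst = 61 − 8 = 53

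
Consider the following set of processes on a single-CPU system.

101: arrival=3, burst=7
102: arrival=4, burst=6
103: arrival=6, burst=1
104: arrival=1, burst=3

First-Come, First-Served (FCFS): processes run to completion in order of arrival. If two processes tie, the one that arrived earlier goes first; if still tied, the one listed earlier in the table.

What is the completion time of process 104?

4

Timeline: | idle 0-1 | 104 1-4 | 101 4-11 | 102 11-17 | 103 17-18 |
Completion: 101=11  102=17  103=18  104=4
Turnaround (C−A): 101=8  102=13  103=12  104=3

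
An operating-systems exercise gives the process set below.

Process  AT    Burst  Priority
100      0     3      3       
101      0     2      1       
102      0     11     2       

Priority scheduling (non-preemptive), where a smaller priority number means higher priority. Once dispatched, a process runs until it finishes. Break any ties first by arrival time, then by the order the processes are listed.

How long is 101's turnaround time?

Schedule: | 101 0-2 | 102 2-13 | 100 13-16 |
Completion: 100=16  101=2  102=13
Turnaround (C−A): 100=16  101=2  102=13
Turnaround(101) = completion − arrival = 2 − 0 = 2

2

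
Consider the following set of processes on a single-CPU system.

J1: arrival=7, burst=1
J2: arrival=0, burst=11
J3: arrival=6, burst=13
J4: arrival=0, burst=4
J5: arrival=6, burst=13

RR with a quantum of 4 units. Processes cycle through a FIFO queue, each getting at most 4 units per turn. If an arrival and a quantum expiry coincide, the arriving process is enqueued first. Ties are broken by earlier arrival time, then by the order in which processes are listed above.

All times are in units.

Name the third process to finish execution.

J2

Gantt: | J2 0-4 | J4 4-8 | J2 8-12 | J3 12-16 | J5 16-20 | J1 20-21 | J2 21-24 | J3 24-28 | J5 28-32 | J3 32-36 | J5 36-40 | J3 40-41 | J5 41-42 |
Completion: J1=21  J2=24  J3=41  J4=8  J5=42
Turnaround (C−A): J1=14  J2=24  J3=35  J4=8  J5=36
Finish order: J4 → J1 → J2 → J3 → J5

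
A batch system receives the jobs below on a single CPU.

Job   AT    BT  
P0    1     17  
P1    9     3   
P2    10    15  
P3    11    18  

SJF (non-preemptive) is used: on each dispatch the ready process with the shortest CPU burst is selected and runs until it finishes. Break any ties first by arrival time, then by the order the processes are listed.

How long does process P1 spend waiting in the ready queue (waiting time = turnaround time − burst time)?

9

Schedule: | idle 0-1 | P0 1-18 | P1 18-21 | P2 21-36 | P3 36-54 |
Completion: P0=18  P1=21  P2=36  P3=54
Turnaround (C−A): P0=17  P1=12  P2=26  P3=43
Waiting(P1) = turnaround − burst = 12 − 3 = 9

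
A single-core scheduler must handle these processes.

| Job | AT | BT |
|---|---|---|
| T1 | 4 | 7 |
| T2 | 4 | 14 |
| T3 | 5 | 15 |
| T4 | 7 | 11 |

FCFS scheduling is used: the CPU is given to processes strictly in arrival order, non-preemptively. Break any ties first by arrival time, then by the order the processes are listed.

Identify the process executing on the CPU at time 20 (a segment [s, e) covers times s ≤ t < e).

Schedule: | idle 0-4 | T1 4-11 | T2 11-25 | T3 25-40 | T4 40-51 |
Completion: T1=11  T2=25  T3=40  T4=51
Turnaround (C−A): T1=7  T2=21  T3=35  T4=44

T2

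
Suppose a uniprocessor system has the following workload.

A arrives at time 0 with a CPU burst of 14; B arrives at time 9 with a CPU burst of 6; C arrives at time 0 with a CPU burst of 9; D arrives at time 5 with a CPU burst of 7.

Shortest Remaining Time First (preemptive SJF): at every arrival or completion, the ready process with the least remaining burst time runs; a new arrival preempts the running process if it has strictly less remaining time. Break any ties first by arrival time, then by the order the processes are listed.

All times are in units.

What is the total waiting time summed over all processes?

Schedule: | C 0-9 | B 9-15 | D 15-22 | A 22-36 |
Completion: A=36  B=15  C=9  D=22
Waiting = turnaround − burst: A=22, B=0, C=0, D=10
Total waiting = 22 + 0 + 0 + 10 = 32

32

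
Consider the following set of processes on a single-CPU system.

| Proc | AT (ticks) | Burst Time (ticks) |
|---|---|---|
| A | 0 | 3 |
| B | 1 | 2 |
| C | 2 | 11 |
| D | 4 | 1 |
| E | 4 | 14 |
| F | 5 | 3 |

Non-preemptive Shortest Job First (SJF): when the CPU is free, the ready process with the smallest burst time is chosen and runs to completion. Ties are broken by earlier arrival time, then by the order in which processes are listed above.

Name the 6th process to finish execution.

E

Timeline: | A 0-3 | B 3-5 | D 5-6 | F 6-9 | C 9-20 | E 20-34 |
Completion: A=3  B=5  C=20  D=6  E=34  F=9
Turnaround (C−A): A=3  B=4  C=18  D=2  E=30  F=4
Finish order: A → B → D → F → C → E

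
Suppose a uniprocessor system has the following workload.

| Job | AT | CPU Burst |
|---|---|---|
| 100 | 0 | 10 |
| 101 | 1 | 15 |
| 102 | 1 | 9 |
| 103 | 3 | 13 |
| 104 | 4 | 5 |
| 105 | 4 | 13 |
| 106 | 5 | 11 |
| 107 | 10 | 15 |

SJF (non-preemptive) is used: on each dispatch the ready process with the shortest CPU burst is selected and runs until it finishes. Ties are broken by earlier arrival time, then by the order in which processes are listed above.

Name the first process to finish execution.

100

Timeline: | 100 0-10 | 104 10-15 | 102 15-24 | 106 24-35 | 103 35-48 | 105 48-61 | 101 61-76 | 107 76-91 |
Completion: 100=10  101=76  102=24  103=48  104=15  105=61  106=35  107=91
Finish order: 100 → 104 → 102 → 106 → 103 → 105 → 101 → 107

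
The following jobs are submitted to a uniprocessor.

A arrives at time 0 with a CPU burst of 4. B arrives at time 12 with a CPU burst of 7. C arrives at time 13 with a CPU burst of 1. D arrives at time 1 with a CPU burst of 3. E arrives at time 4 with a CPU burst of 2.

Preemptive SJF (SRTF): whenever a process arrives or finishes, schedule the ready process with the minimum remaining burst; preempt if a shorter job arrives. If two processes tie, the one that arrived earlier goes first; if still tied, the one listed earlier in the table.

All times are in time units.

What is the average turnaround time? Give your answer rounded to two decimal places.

4.60

Timeline: | A 0-4 | E 4-6 | D 6-9 | idle 9-12 | B 12-13 | C 13-14 | B 14-20 |
Completion: A=4  B=20  C=14  D=9  E=6
Turnaround (C−A): A=4  B=8  C=1  D=8  E=2
Turnaround times: A=4, B=8, C=1, D=8, E=2
Average turnaround = (4+8+1+8+2) / 5 = 23/5 = 4.60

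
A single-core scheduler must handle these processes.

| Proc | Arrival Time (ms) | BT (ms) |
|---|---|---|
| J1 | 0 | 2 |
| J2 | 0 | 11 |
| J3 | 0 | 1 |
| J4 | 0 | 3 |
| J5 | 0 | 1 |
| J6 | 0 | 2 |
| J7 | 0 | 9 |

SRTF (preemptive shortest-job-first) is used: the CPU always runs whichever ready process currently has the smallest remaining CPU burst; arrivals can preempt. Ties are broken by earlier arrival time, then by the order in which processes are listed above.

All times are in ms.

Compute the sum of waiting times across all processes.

40

Timeline: | J3 0-1 | J5 1-2 | J1 2-4 | J6 4-6 | J4 6-9 | J7 9-18 | J2 18-29 |
Completion: J1=4  J2=29  J3=1  J4=9  J5=2  J6=6  J7=18
Turnaround (C−A): J1=4  J2=29  J3=1  J4=9  J5=2  J6=6  J7=18
Waiting = turnaround − burst: J1=2, J2=18, J3=0, J4=6, J5=1, J6=4, J7=9
Total waiting = 2 + 18 + 0 + 6 + 1 + 4 + 9 = 40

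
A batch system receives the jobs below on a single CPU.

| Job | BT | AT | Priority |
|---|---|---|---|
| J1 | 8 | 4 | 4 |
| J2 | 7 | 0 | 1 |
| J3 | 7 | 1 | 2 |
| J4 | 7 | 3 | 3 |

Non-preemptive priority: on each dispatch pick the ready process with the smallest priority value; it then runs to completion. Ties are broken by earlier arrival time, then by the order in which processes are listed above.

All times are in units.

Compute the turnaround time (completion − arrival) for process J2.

7

Schedule: | J2 0-7 | J3 7-14 | J4 14-21 | J1 21-29 |
Completion: J1=29  J2=7  J3=14  J4=21
Turnaround(J2) = completion − arrival = 7 − 0 = 7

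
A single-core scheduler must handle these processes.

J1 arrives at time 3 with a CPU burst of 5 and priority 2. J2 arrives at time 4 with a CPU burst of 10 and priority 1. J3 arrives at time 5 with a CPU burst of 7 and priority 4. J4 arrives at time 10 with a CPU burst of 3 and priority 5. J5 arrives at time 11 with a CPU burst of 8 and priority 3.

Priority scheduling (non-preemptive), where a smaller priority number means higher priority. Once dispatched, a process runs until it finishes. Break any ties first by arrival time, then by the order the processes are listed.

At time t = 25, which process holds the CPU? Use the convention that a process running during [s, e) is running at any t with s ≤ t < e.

J5

Schedule: | idle 0-3 | J1 3-8 | J2 8-18 | J5 18-26 | J3 26-33 | J4 33-36 |
Completion: J1=8  J2=18  J3=33  J4=36  J5=26
Turnaround (C−A): J1=5  J2=14  J3=28  J4=26  J5=15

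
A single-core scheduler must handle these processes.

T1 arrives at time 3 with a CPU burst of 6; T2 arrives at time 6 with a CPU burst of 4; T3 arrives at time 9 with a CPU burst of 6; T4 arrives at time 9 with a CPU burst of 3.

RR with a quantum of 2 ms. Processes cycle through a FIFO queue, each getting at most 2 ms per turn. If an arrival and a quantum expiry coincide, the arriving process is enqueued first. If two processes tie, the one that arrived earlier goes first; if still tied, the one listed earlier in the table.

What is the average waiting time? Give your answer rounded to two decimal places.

Timeline: | idle 0-3 | T1 3-7 | T2 7-9 | T1 9-11 | T3 11-13 | T4 13-15 | T2 15-17 | T3 17-19 | T4 19-20 | T3 20-22 |
Completion: T1=11  T2=17  T3=22  T4=20
Turnaround (C−A): T1=8  T2=11  T3=13  T4=11
Waiting times: T1=2, T2=7, T3=7, T4=8
Average waiting = (2+7+7+8) / 4 = 24/4 = 6.00

6.00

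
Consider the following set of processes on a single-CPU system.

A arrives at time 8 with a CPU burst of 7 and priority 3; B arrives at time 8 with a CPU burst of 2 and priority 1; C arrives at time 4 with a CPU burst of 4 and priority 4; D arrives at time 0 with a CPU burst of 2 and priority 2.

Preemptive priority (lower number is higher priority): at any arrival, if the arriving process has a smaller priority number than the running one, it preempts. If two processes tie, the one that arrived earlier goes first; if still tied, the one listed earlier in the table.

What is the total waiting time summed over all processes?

2

Gantt: | D 0-2 | idle 2-4 | C 4-8 | B 8-10 | A 10-17 |
Completion: A=17  B=10  C=8  D=2
Turnaround (C−A): A=9  B=2  C=4  D=2
Waiting = turnaround − burst: A=2, B=0, C=0, D=0
Total waiting = 2 + 0 + 0 + 0 = 2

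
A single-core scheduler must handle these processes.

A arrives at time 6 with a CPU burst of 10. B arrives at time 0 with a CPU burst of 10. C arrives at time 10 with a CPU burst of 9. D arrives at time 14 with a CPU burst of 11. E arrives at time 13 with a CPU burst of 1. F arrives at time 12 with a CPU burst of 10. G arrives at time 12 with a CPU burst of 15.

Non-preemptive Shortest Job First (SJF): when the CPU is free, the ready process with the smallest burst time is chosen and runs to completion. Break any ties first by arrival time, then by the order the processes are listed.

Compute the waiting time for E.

Gantt: | B 0-10 | C 10-19 | E 19-20 | A 20-30 | F 30-40 | D 40-51 | G 51-66 |
Completion: A=30  B=10  C=19  D=51  E=20  F=40  G=66
Turnaround (C−A): A=24  B=10  C=9  D=37  E=7  F=28  G=54
Waiting(E) = turnaround − burst = 7 − 1 = 6

6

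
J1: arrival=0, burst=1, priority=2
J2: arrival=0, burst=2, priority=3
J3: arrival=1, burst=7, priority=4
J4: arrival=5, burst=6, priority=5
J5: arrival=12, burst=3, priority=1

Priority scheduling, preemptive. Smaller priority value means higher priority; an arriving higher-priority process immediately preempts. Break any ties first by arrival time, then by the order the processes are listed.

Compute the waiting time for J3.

2

Schedule: | J1 0-1 | J2 1-3 | J3 3-10 | J4 10-12 | J5 12-15 | J4 15-19 |
Completion: J1=1  J2=3  J3=10  J4=19  J5=15
Turnaround (C−A): J1=1  J2=3  J3=9  J4=14  J5=3
Waiting(J3) = turnaround − burst = 9 − 7 = 2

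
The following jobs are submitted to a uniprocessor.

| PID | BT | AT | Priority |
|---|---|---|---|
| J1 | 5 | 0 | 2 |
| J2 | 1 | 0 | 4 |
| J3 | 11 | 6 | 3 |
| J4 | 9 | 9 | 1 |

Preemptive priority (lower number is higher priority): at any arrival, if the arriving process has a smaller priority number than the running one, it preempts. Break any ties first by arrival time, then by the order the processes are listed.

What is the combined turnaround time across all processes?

40

Timeline: | J1 0-5 | J2 5-6 | J3 6-9 | J4 9-18 | J3 18-26 |
Completion: J1=5  J2=6  J3=26  J4=18
Turnaround (C−A): J1=5  J2=6  J3=20  J4=9
Turnaround = completion − arrival: J1=5, J2=6, J3=20, J4=9
Total turnaround = 5 + 6 + 20 + 9 = 40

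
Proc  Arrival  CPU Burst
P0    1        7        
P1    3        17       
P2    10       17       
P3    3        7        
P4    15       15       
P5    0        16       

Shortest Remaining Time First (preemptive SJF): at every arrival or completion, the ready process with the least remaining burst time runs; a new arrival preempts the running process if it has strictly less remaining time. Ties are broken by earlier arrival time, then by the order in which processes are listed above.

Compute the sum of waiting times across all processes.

128

Timeline: | P5 0-1 | P0 1-8 | P3 8-15 | P5 15-30 | P4 30-45 | P1 45-62 | P2 62-79 |
Completion: P0=8  P1=62  P2=79  P3=15  P4=45  P5=30
Turnaround (C−A): P0=7  P1=59  P2=69  P3=12  P4=30  P5=30
Waiting = turnaround − burst: P0=0, P1=42, P2=52, P3=5, P4=15, P5=14
Total waiting = 0 + 42 + 52 + 5 + 15 + 14 = 128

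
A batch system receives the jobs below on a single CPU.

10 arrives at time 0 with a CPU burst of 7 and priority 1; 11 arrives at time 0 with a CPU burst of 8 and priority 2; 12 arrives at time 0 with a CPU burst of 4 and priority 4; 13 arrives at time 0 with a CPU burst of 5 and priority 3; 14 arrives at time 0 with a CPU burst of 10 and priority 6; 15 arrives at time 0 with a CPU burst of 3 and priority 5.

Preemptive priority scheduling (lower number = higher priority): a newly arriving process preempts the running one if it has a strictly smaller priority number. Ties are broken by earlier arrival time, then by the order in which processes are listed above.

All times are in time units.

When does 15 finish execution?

27

Gantt: | 10 0-7 | 11 7-15 | 13 15-20 | 12 20-24 | 15 24-27 | 14 27-37 |
Completion: 10=7  11=15  12=24  13=20  14=37  15=27
Turnaround (C−A): 10=7  11=15  12=24  13=20  14=37  15=27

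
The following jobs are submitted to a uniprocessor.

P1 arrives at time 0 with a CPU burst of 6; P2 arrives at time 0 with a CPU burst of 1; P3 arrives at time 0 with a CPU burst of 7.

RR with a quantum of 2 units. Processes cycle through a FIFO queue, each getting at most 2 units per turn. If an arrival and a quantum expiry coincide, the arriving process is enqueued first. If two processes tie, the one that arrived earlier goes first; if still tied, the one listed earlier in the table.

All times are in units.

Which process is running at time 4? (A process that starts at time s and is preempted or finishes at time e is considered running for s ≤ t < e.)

P3

Schedule: | P1 0-2 | P2 2-3 | P3 3-5 | P1 5-7 | P3 7-9 | P1 9-11 | P3 11-14 |
Completion: P1=11  P2=3  P3=14
Turnaround (C−A): P1=11  P2=3  P3=14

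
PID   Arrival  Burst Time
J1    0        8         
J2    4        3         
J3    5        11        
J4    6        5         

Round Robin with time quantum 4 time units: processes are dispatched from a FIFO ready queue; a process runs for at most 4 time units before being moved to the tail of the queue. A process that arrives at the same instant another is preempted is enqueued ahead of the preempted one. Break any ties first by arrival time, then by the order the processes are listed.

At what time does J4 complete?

24

Schedule: | J1 0-4 | J2 4-7 | J1 7-11 | J3 11-15 | J4 15-19 | J3 19-23 | J4 23-24 | J3 24-27 |
Completion: J1=11  J2=7  J3=27  J4=24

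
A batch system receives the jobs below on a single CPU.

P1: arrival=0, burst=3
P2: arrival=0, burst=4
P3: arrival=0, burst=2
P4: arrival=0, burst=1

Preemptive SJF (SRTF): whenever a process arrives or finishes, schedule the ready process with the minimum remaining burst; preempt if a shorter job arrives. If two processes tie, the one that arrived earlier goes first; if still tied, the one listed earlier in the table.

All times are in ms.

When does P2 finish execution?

Gantt: | P4 0-1 | P3 1-3 | P1 3-6 | P2 6-10 |
Completion: P1=6  P2=10  P3=3  P4=1
Turnaround (C−A): P1=6  P2=10  P3=3  P4=1

10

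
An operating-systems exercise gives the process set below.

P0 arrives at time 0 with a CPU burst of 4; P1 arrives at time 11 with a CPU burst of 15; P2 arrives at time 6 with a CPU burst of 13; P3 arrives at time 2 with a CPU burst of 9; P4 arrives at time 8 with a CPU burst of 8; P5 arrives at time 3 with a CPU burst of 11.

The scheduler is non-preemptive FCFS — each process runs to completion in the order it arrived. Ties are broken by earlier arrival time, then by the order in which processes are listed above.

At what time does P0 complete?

Schedule: | P0 0-4 | P3 4-13 | P5 13-24 | P2 24-37 | P4 37-45 | P1 45-60 |
Completion: P0=4  P1=60  P2=37  P3=13  P4=45  P5=24

4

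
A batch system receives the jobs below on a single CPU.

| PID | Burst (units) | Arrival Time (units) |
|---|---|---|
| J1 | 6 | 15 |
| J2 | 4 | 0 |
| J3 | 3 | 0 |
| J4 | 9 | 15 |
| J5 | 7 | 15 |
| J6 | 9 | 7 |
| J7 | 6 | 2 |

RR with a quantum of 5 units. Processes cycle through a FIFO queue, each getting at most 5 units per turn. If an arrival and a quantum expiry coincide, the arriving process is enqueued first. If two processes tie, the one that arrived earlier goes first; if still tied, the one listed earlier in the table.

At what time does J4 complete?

42

Schedule: | J2 0-4 | J3 4-7 | J7 7-12 | J6 12-17 | J7 17-18 | J1 18-23 | J4 23-28 | J5 28-33 | J6 33-37 | J1 37-38 | J4 38-42 | J5 42-44 |
Completion: J1=38  J2=4  J3=7  J4=42  J5=44  J6=37  J7=18
Turnaround (C−A): J1=23  J2=4  J3=7  J4=27  J5=29  J6=30  J7=16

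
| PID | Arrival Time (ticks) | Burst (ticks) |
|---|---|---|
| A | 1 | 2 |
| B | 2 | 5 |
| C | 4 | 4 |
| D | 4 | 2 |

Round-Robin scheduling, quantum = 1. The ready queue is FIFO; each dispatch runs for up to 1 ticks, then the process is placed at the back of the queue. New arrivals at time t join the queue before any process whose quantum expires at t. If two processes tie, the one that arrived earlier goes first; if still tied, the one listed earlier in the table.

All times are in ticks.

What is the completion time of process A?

Gantt: | idle 0-1 | A 1-2 | B 2-3 | A 3-4 | B 4-5 | C 5-6 | D 6-7 | B 7-8 | C 8-9 | D 9-10 | B 10-11 | C 11-12 | B 12-13 | C 13-14 |
Completion: A=4  B=13  C=14  D=10

4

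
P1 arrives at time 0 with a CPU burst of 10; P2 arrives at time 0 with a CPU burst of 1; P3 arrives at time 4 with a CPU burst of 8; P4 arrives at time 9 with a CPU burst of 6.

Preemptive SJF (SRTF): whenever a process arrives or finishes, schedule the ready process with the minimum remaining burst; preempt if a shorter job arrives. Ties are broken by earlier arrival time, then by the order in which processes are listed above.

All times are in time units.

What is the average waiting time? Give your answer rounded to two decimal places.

Schedule: | P2 0-1 | P1 1-11 | P4 11-17 | P3 17-25 |
Completion: P1=11  P2=1  P3=25  P4=17
Turnaround (C−A): P1=11  P2=1  P3=21  P4=8
Waiting times: P1=1, P2=0, P3=13, P4=2
Average waiting = (1+0+13+2) / 4 = 16/4 = 4.00

4.00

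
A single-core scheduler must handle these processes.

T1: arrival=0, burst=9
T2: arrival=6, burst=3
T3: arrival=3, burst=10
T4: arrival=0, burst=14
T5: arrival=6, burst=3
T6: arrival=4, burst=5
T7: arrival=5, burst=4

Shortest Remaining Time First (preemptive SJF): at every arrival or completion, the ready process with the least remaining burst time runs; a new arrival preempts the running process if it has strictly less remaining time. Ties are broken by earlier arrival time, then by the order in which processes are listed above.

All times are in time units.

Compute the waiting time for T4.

34

Gantt: | T1 0-9 | T2 9-12 | T5 12-15 | T7 15-19 | T6 19-24 | T3 24-34 | T4 34-48 |
Completion: T1=9  T2=12  T3=34  T4=48  T5=15  T6=24  T7=19
Waiting(T4) = turnaround − burst = 48 − 14 = 34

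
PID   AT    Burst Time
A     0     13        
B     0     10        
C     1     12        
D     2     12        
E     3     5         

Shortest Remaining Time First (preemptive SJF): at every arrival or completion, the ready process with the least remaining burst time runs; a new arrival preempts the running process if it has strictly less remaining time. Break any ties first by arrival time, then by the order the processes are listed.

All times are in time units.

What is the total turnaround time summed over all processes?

135

Timeline: | B 0-3 | E 3-8 | B 8-15 | C 15-27 | D 27-39 | A 39-52 |
Completion: A=52  B=15  C=27  D=39  E=8
Turnaround = completion − arrival: A=52, B=15, C=26, D=37, E=5
Total turnaround = 52 + 15 + 26 + 37 + 5 = 135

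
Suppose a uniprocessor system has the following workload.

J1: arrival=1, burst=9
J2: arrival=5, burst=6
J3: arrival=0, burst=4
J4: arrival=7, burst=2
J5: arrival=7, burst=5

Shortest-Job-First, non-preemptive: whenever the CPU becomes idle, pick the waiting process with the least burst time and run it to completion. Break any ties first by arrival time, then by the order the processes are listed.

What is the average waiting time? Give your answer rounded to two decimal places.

6.40

Timeline: | J3 0-4 | J1 4-13 | J4 13-15 | J5 15-20 | J2 20-26 |
Completion: J1=13  J2=26  J3=4  J4=15  J5=20
Turnaround (C−A): J1=12  J2=21  J3=4  J4=8  J5=13
Waiting times: J1=3, J2=15, J3=0, J4=6, J5=8
Average waiting = (3+15+0+6+8) / 5 = 32/5 = 6.40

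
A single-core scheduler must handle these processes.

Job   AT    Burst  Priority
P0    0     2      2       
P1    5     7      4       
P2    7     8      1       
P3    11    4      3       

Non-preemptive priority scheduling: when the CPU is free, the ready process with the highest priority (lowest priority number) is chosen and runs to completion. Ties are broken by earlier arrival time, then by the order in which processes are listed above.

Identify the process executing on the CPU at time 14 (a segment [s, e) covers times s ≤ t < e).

Schedule: | P0 0-2 | idle 2-5 | P1 5-12 | P2 12-20 | P3 20-24 |
Completion: P0=2  P1=12  P2=20  P3=24
Turnaround (C−A): P0=2  P1=7  P2=13  P3=13

P2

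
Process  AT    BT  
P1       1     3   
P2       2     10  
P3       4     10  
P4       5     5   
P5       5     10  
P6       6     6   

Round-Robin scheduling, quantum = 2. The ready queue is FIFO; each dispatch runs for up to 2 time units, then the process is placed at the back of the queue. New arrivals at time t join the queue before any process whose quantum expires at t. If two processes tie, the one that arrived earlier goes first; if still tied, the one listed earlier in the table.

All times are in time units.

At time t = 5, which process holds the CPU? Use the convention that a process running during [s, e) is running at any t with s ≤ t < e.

Gantt: | idle 0-1 | P1 1-3 | P2 3-5 | P1 5-6 | P3 6-8 | P4 8-10 | P5 10-12 | P2 12-14 | P6 14-16 | P3 16-18 | P4 18-20 | P5 20-22 | P2 22-24 | P6 24-26 | P3 26-28 | P4 28-29 | P5 29-31 | P2 31-33 | P6 33-35 | P3 35-37 | P5 37-39 | P2 39-41 | P3 41-43 | P5 43-45 |
Completion: P1=6  P2=41  P3=43  P4=29  P5=45  P6=35
Turnaround (C−A): P1=5  P2=39  P3=39  P4=24  P5=40  P6=29

P1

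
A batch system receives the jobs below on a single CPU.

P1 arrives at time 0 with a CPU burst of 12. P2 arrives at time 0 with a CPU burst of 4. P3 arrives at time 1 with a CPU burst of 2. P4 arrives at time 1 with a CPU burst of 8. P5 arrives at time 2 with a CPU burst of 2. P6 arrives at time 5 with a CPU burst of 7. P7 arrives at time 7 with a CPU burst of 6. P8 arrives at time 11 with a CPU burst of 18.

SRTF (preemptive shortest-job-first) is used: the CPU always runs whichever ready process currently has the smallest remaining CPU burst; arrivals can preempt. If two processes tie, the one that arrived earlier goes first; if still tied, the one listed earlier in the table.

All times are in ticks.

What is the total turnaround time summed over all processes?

153

Timeline: | P2 0-1 | P3 1-3 | P5 3-5 | P2 5-8 | P7 8-14 | P6 14-21 | P4 21-29 | P1 29-41 | P8 41-59 |
Completion: P1=41  P2=8  P3=3  P4=29  P5=5  P6=21  P7=14  P8=59
Turnaround (C−A): P1=41  P2=8  P3=2  P4=28  P5=3  P6=16  P7=7  P8=48
Turnaround = completion − arrival: P1=41, P2=8, P3=2, P4=28, P5=3, P6=16, P7=7, P8=48
Total turnaround = 41 + 8 + 2 + 28 + 3 + 16 + 7 + 48 = 153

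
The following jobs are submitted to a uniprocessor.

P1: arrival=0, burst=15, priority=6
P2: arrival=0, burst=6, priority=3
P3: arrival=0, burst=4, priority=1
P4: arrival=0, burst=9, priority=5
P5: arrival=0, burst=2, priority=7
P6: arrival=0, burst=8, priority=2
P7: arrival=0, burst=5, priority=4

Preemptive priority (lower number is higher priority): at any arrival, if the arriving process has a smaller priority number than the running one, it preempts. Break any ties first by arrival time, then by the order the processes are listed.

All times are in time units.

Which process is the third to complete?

Gantt: | P3 0-4 | P6 4-12 | P2 12-18 | P7 18-23 | P4 23-32 | P1 32-47 | P5 47-49 |
Completion: P1=47  P2=18  P3=4  P4=32  P5=49  P6=12  P7=23
Turnaround (C−A): P1=47  P2=18  P3=4  P4=32  P5=49  P6=12  P7=23
Finish order: P3 → P6 → P2 → P7 → P4 → P1 → P5

P2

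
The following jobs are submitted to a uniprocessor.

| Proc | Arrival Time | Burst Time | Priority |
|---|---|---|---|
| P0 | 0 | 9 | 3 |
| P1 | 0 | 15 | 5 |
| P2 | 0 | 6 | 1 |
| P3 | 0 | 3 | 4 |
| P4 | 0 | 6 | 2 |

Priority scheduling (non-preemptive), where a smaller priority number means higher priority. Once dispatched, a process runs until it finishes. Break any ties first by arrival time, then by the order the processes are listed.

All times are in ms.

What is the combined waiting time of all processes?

Gantt: | P2 0-6 | P4 6-12 | P0 12-21 | P3 21-24 | P1 24-39 |
Completion: P0=21  P1=39  P2=6  P3=24  P4=12
Turnaround (C−A): P0=21  P1=39  P2=6  P3=24  P4=12
Waiting = turnaround − burst: P0=12, P1=24, P2=0, P3=21, P4=6
Total waiting = 12 + 24 + 0 + 21 + 6 = 63

63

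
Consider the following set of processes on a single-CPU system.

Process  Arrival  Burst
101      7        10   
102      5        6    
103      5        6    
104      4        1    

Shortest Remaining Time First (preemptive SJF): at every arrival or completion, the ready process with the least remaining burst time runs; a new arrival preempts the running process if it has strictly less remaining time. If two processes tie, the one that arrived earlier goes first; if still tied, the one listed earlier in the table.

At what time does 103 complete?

17

Timeline: | idle 0-4 | 104 4-5 | 102 5-11 | 103 11-17 | 101 17-27 |
Completion: 101=27  102=11  103=17  104=5
Turnaround (C−A): 101=20  102=6  103=12  104=1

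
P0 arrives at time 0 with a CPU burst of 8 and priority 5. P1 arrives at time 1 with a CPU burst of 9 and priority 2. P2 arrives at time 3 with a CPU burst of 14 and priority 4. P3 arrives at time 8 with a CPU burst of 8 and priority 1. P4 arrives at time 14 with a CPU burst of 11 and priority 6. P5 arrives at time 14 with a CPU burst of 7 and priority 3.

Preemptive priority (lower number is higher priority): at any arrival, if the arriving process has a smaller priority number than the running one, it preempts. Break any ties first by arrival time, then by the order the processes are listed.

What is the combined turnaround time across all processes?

Gantt: | P0 0-1 | P1 1-8 | P3 8-16 | P1 16-18 | P5 18-25 | P2 25-39 | P0 39-46 | P4 46-57 |
Completion: P0=46  P1=18  P2=39  P3=16  P4=57  P5=25
Turnaround (C−A): P0=46  P1=17  P2=36  P3=8  P4=43  P5=11
Turnaround = completion − arrival: P0=46, P1=17, P2=36, P3=8, P4=43, P5=11
Total turnaround = 46 + 17 + 36 + 8 + 43 + 11 = 161

161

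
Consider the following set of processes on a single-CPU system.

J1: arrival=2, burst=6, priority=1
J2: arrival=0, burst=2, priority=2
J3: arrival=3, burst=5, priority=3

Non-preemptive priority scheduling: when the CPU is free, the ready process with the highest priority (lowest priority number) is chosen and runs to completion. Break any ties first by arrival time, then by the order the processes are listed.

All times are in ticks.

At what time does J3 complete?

Timeline: | J2 0-2 | J1 2-8 | J3 8-13 |
Completion: J1=8  J2=2  J3=13

13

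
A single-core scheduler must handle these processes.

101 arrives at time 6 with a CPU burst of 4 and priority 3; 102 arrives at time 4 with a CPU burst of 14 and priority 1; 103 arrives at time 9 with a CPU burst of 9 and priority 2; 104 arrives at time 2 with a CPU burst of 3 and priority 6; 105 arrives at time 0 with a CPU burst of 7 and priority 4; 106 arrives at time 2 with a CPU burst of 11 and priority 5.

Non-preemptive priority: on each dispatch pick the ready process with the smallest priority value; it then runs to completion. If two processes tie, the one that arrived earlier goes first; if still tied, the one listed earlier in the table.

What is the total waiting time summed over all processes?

114

Timeline: | 105 0-7 | 102 7-21 | 103 21-30 | 101 30-34 | 106 34-45 | 104 45-48 |
Completion: 101=34  102=21  103=30  104=48  105=7  106=45
Turnaround (C−A): 101=28  102=17  103=21  104=46  105=7  106=43
Waiting = turnaround − burst: 101=24, 102=3, 103=12, 104=43, 105=0, 106=32
Total waiting = 24 + 3 + 12 + 43 + 0 + 32 = 114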